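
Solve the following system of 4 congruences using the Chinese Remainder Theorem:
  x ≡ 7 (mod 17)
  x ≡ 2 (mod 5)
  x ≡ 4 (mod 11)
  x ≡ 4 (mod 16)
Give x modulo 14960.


Product of moduli M = 17 · 5 · 11 · 16 = 14960.
Merge one congruence at a time:
  Start: x ≡ 7 (mod 17).
  Combine with x ≡ 2 (mod 5); new modulus lcm = 85.
    Write x = 7 + 17·t and substitute into x ≡ 2 (mod 5): 17·t ≡ 2 − 7 = -5 (mod 5).
    Reduce coefficients mod 5: 2·t ≡ 0 (mod 5).
    The inverse of 2 mod 5 is 3 (since 2·3 = 6 = 1·5 + 1), so t ≡ 3·0 = 0 ≡ 0 (mod 5).
    Then x = 7 + 17·0 = 7, valid modulo lcm(17, 5) = 85: x ≡ 7 (mod 85).
  Combine with x ≡ 4 (mod 11); new modulus lcm = 935.
    Write x = 7 + 85·t and substitute into x ≡ 4 (mod 11): 85·t ≡ 4 − 7 = -3 (mod 11).
    Reduce coefficients mod 11: 8·t ≡ 8 (mod 11).
    The inverse of 8 mod 11 is 7 (since 8·7 = 56 = 5·11 + 1), so t ≡ 7·8 = 56 ≡ 1 (mod 11).
    Then x = 7 + 85·1 = 92, valid modulo lcm(85, 11) = 935: x ≡ 92 (mod 935).
  Combine with x ≡ 4 (mod 16); new modulus lcm = 14960.
    Write x = 92 + 935·t and substitute into x ≡ 4 (mod 16): 935·t ≡ 4 − 92 = -88 (mod 16).
    Reduce coefficients mod 16: 7·t ≡ 8 (mod 16).
    The inverse of 7 mod 16 is 7 (since 7·7 = 49 = 3·16 + 1), so t ≡ 7·8 = 56 ≡ 8 (mod 16).
    Then x = 92 + 935·8 = 7572, valid modulo lcm(935, 16) = 14960: x ≡ 7572 (mod 14960).
Verify against each original: 7572 mod 17 = 7, 7572 mod 5 = 2, 7572 mod 11 = 4, 7572 mod 16 = 4.

x ≡ 7572 (mod 14960).


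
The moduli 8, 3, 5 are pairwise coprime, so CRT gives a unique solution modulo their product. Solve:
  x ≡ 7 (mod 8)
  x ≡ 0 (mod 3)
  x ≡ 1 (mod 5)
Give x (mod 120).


Moduli 8, 3, 5 are pairwise coprime; by CRT there is a unique solution modulo M = 8 · 3 · 5 = 120.
Solve pairwise, accumulating the modulus:
  Start with x ≡ 7 (mod 8).
  Combine with x ≡ 0 (mod 3): since gcd(8, 3) = 1, we get a unique residue mod 24.
    Write x = 7 + 8·t and substitute into x ≡ 0 (mod 3): 8·t ≡ 0 − 7 = -7 (mod 3).
    Reduce coefficients mod 3: 2·t ≡ 2 (mod 3).
    The inverse of 2 mod 3 is 2 (since 2·2 = 4 = 1·3 + 1), so t ≡ 2·2 = 4 ≡ 1 (mod 3).
    Then x = 7 + 8·1 = 15, valid modulo lcm(8, 3) = 24: x ≡ 15 (mod 24).
  Combine with x ≡ 1 (mod 5): since gcd(24, 5) = 1, we get a unique residue mod 120.
    Write x = 15 + 24·t and substitute into x ≡ 1 (mod 5): 24·t ≡ 1 − 15 = -14 (mod 5).
    Reduce coefficients mod 5: 4·t ≡ 1 (mod 5).
    The inverse of 4 mod 5 is 4 (since 4·4 = 16 = 3·5 + 1), so t ≡ 4·1 = 4 ≡ 4 (mod 5).
    Then x = 15 + 24·4 = 111, valid modulo lcm(24, 5) = 120: x ≡ 111 (mod 120).
Verify: 111 mod 8 = 7 ✓, 111 mod 3 = 0 ✓, 111 mod 5 = 1 ✓.

x ≡ 111 (mod 120).


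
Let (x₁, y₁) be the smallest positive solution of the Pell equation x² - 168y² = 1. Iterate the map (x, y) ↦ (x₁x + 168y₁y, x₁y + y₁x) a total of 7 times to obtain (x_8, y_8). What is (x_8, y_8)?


Step 1: Find the fundamental solution (x₁, y₁) of x² - 168y² = 1.
  Expand √168 as a continued fraction. a₀ = ⌊√168⌋ = 12; iterate m_{k+1} = d_k·a_k − m_k, d_{k+1} = (168 − m_{k+1}²)/d_k, a_{k+1} = ⌊(a₀ + m_{k+1})/d_{k+1}⌋ (starting m₀ = 0, d₀ = 1), with convergents p_k = a_k·p_{k-1} + p_{k-2}, q_k = a_k·q_{k-1} + q_{k-2} (p₋₁ = 1, q₋₁ = 0):
  k = 0: a₀ = 12; p₀/q₀ = 12/1; p₀² − 168·q₀² = 144 − 168 = -24.
  k = 1: m = 12, d = 24, a = ⌊(12 + 12)/24⌋ = 1; p/q = (1·12 + 1)/(1·1 + 0) = 13/1; p² − 168·q² = 169 − 168 = 1.
  The first convergent with p² − 168·q² = 1 gives the fundamental solution (x₁, y₁) = (13, 1).
Step 2: Apply the recurrence (x_{n+1}, y_{n+1}) = (x₁x_n + 168y₁y_n, x₁y_n + y₁x_n) repeatedly.
  From (x_1, y_1) = (13, 1): x_2 = 13·13 + 168·1·1 = 337; y_2 = 13·1 + 1·13 = 26.
  From (x_2, y_2) = (337, 26): x_3 = 13·337 + 168·1·26 = 8749; y_3 = 13·26 + 1·337 = 675.
  From (x_3, y_3) = (8749, 675): x_4 = 13·8749 + 168·1·675 = 227137; y_4 = 13·675 + 1·8749 = 17524.
  From (x_4, y_4) = (227137, 17524): x_5 = 13·227137 + 168·1·17524 = 5896813; y_5 = 13·17524 + 1·227137 = 454949.
  From (x_5, y_5) = (5896813, 454949): x_6 = 13·5896813 + 168·1·454949 = 153090001; y_6 = 13·454949 + 1·5896813 = 11811150.
  From (x_6, y_6) = (153090001, 11811150): x_7 = 13·153090001 + 168·1·11811150 = 3974443213; y_7 = 13·11811150 + 1·153090001 = 306634951.
  From (x_7, y_7) = (3974443213, 306634951): x_8 = 13·3974443213 + 168·1·306634951 = 103182433537; y_8 = 13·306634951 + 1·3974443213 = 7960697576.
Step 3: Verify x_8² - 168·y_8² = 10646614590617422330369 - 10646614590617422330368 = 1 (should be 1). ✓

(x_1, y_1) = (13, 1); (x_8, y_8) = (103182433537, 7960697576).


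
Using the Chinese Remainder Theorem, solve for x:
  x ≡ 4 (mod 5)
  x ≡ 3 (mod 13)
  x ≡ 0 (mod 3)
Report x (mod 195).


Moduli 5, 13, 3 are pairwise coprime; by CRT there is a unique solution modulo M = 5 · 13 · 3 = 195.
Solve pairwise, accumulating the modulus:
  Start with x ≡ 4 (mod 5).
  Combine with x ≡ 3 (mod 13): since gcd(5, 13) = 1, we get a unique residue mod 65.
    Write x = 4 + 5·t and substitute into x ≡ 3 (mod 13): 5·t ≡ 3 − 4 = -1 (mod 13).
    Reduce coefficients mod 13: 5·t ≡ 12 (mod 13).
    The inverse of 5 mod 13 is 8 (since 5·8 = 40 = 3·13 + 1), so t ≡ 8·12 = 96 ≡ 5 (mod 13).
    Then x = 4 + 5·5 = 29, valid modulo lcm(5, 13) = 65: x ≡ 29 (mod 65).
  Combine with x ≡ 0 (mod 3): since gcd(65, 3) = 1, we get a unique residue mod 195.
    Write x = 29 + 65·t and substitute into x ≡ 0 (mod 3): 65·t ≡ 0 − 29 = -29 (mod 3).
    Reduce coefficients mod 3: 2·t ≡ 1 (mod 3).
    The inverse of 2 mod 3 is 2 (since 2·2 = 4 = 1·3 + 1), so t ≡ 2·1 = 2 ≡ 2 (mod 3).
    Then x = 29 + 65·2 = 159, valid modulo lcm(65, 3) = 195: x ≡ 159 (mod 195).
Verify: 159 mod 5 = 4 ✓, 159 mod 13 = 3 ✓, 159 mod 3 = 0 ✓.

x ≡ 159 (mod 195).


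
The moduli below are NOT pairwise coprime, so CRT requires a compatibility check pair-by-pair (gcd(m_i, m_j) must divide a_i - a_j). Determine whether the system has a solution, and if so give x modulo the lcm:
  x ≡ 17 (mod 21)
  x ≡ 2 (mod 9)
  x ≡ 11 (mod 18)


Moduli 21, 9, 18 are not pairwise coprime, so CRT works modulo lcm(m_i) when all pairwise compatibility conditions hold.
Pairwise compatibility: gcd(m_i, m_j) must divide a_i - a_j for every pair.
Merge one congruence at a time:
  Start: x ≡ 17 (mod 21).
  Combine with x ≡ 2 (mod 9): gcd(21, 9) = 3; 2 - 17 = -15, which IS divisible by 3, so compatible.
    Write x = 17 + 21·t and substitute into x ≡ 2 (mod 9): 21·t ≡ 2 − 17 = -15 (mod 9).
    Divide the congruence (and modulus) by g = 3: 7·t ≡ -5 (mod 3).
    Reduce coefficients mod 3: 1·t ≡ 1 (mod 3).
    So t ≡ 1 (mod 3).
    Then x = 17 + 21·1 = 38, valid modulo lcm(21, 9) = 63: x ≡ 38 (mod 63).
  Combine with x ≡ 11 (mod 18): gcd(63, 18) = 9; 11 - 38 = -27, which IS divisible by 9, so compatible.
    Write x = 38 + 63·t and substitute into x ≡ 11 (mod 18): 63·t ≡ 11 − 38 = -27 (mod 18).
    Divide the congruence (and modulus) by g = 9: 7·t ≡ -3 (mod 2).
    Reduce coefficients mod 2: 1·t ≡ 1 (mod 2).
    So t ≡ 1 (mod 2).
    Then x = 38 + 63·1 = 101, valid modulo lcm(63, 18) = 126: x ≡ 101 (mod 126).
Verify: 101 mod 21 = 17, 101 mod 9 = 2, 101 mod 18 = 11.

x ≡ 101 (mod 126).


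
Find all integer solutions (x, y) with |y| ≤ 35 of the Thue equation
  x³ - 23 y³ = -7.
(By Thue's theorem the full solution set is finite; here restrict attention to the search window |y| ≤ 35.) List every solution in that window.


The equation is x³ - 23y³ = -7. For fixed y, x³ = 23·y³ − 7, so a solution requires the RHS to be a perfect cube.
Strategy: iterate y from -35 to 35, compute RHS = 23·y³ − 7, and check whether it is a (positive or negative) perfect cube.
Check small values of y:
  y = 0: RHS = -7 is not a perfect cube.
  y = 1: RHS = 16 is not a perfect cube.
  y = -1: RHS = -30 is not a perfect cube.
  y = 2: RHS = 177 is not a perfect cube.
  y = -2: RHS = -191 is not a perfect cube.
  y = 3: RHS = 614 is not a perfect cube.
  y = -3: RHS = -628 is not a perfect cube.
Continuing the search up to |y| = 35 finds no solutions either.
No (x, y) in the scanned range satisfies the equation.

No integer solutions with |y| ≤ 35.


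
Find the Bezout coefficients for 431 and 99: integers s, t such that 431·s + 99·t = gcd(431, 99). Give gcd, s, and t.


Euclidean algorithm on (431, 99) — divide until remainder is 0:
  431 = 4 · 99 + 35
  99 = 2 · 35 + 29
  35 = 1 · 29 + 6
  29 = 4 · 6 + 5
  6 = 1 · 5 + 1
  5 = 5 · 1 + 0
gcd(431, 99) = 1.
Track Bezout coefficients alongside the remainders: start with r₀ = 431 = a·1 + b·0 (s = 1, t = 0) and r₁ = 99 = a·0 + b·1 (s = 0, t = 1); each new remainder r_{k+1} = r_{k-1} − q_k·r_k inherits s_{k+1} = s_{k-1} − q_k·s_k, t_{k+1} = t_{k-1} − q_k·t_k, so r_k = a·s_k + b·t_k at every step:
  q = 4: r = 35, s = 1 − 4·0 = 1, t = 0 − 4·1 = -4  (check: 431·1 + 99·(-4) = 35)
  q = 2: r = 29, s = 0 − 2·1 = -2, t = 1 − 2·(-4) = 9  (check: 431·(-2) + 99·9 = 29)
  q = 1: r = 6, s = 1 − 1·(-2) = 3, t = -4 − 1·9 = -13  (check: 431·3 + 99·(-13) = 6)
  q = 4: r = 5, s = -2 − 4·3 = -14, t = 9 − 4·(-13) = 61  (check: 431·(-14) + 99·61 = 5)
  q = 1: r = 1, s = 3 − 1·(-14) = 17, t = -13 − 1·61 = -74  (check: 431·17 + 99·(-74) = 1)
The row with r = 1 (the gcd) gives the Bezout coefficients s = 17, t = -74.
Result: 431 · (17) + 99 · (-74) = 1.

gcd(431, 99) = 1; s = 17, t = -74 (check: 431·17 + 99·(-74) = 1).


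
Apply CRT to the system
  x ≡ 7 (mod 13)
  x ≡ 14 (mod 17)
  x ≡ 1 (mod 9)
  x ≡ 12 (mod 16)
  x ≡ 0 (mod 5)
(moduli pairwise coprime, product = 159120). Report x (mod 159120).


Product of moduli M = 13 · 17 · 9 · 16 · 5 = 159120.
Merge one congruence at a time:
  Start: x ≡ 7 (mod 13).
  Combine with x ≡ 14 (mod 17); new modulus lcm = 221.
    Write x = 7 + 13·t and substitute into x ≡ 14 (mod 17): 13·t ≡ 14 − 7 = 7 (mod 17).
    The inverse of 13 mod 17 is 4 (since 13·4 = 52 = 3·17 + 1), so t ≡ 4·7 = 28 ≡ 11 (mod 17).
    Then x = 7 + 13·11 = 150, valid modulo lcm(13, 17) = 221: x ≡ 150 (mod 221).
  Combine with x ≡ 1 (mod 9); new modulus lcm = 1989.
    Write x = 150 + 221·t and substitute into x ≡ 1 (mod 9): 221·t ≡ 1 − 150 = -149 (mod 9).
    Reduce coefficients mod 9: 5·t ≡ 4 (mod 9).
    The inverse of 5 mod 9 is 2 (since 5·2 = 10 = 1·9 + 1), so t ≡ 2·4 = 8 ≡ 8 (mod 9).
    Then x = 150 + 221·8 = 1918, valid modulo lcm(221, 9) = 1989: x ≡ 1918 (mod 1989).
  Combine with x ≡ 12 (mod 16); new modulus lcm = 31824.
    Write x = 1918 + 1989·t and substitute into x ≡ 12 (mod 16): 1989·t ≡ 12 − 1918 = -1906 (mod 16).
    Reduce coefficients mod 16: 5·t ≡ 14 (mod 16).
    The inverse of 5 mod 16 is 13 (since 5·13 = 65 = 4·16 + 1), so t ≡ 13·14 = 182 ≡ 6 (mod 16).
    Then x = 1918 + 1989·6 = 13852, valid modulo lcm(1989, 16) = 31824: x ≡ 13852 (mod 31824).
  Combine with x ≡ 0 (mod 5); new modulus lcm = 159120.
    Write x = 13852 + 31824·t and substitute into x ≡ 0 (mod 5): 31824·t ≡ 0 − 13852 = -13852 (mod 5).
    Reduce coefficients mod 5: 4·t ≡ 3 (mod 5).
    The inverse of 4 mod 5 is 4 (since 4·4 = 16 = 3·5 + 1), so t ≡ 4·3 = 12 ≡ 2 (mod 5).
    Then x = 13852 + 31824·2 = 77500, valid modulo lcm(31824, 5) = 159120: x ≡ 77500 (mod 159120).
Verify against each original: 77500 mod 13 = 7, 77500 mod 17 = 14, 77500 mod 9 = 1, 77500 mod 16 = 12, 77500 mod 5 = 0.

x ≡ 77500 (mod 159120).


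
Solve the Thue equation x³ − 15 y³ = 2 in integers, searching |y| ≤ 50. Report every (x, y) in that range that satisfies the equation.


The equation is x³ - 15y³ = 2. For fixed y, x³ = 15·y³ + 2, so a solution requires the RHS to be a perfect cube.
Strategy: iterate y from -50 to 50, compute RHS = 15·y³ + 2, and check whether it is a (positive or negative) perfect cube.
Check small values of y:
  y = 0: RHS = 2 is not a perfect cube.
  y = 1: RHS = 17 is not a perfect cube.
  y = -1: RHS = -13 is not a perfect cube.
  y = 2: RHS = 122 is not a perfect cube.
  y = -2: RHS = -118 is not a perfect cube.
  y = 3: RHS = 407 is not a perfect cube.
  y = -3: RHS = -403 is not a perfect cube.
Continuing the search up to |y| = 50 finds no solutions either.
No (x, y) in the scanned range satisfies the equation.

No integer solutions with |y| ≤ 50.


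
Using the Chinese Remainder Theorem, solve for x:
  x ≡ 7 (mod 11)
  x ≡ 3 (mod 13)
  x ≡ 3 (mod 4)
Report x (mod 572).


Moduli 11, 13, 4 are pairwise coprime; by CRT there is a unique solution modulo M = 11 · 13 · 4 = 572.
Solve pairwise, accumulating the modulus:
  Start with x ≡ 7 (mod 11).
  Combine with x ≡ 3 (mod 13): since gcd(11, 13) = 1, we get a unique residue mod 143.
    Write x = 7 + 11·t and substitute into x ≡ 3 (mod 13): 11·t ≡ 3 − 7 = -4 (mod 13).
    Reduce coefficients mod 13: 11·t ≡ 9 (mod 13).
    The inverse of 11 mod 13 is 6 (since 11·6 = 66 = 5·13 + 1), so t ≡ 6·9 = 54 ≡ 2 (mod 13).
    Then x = 7 + 11·2 = 29, valid modulo lcm(11, 13) = 143: x ≡ 29 (mod 143).
  Combine with x ≡ 3 (mod 4): since gcd(143, 4) = 1, we get a unique residue mod 572.
    Write x = 29 + 143·t and substitute into x ≡ 3 (mod 4): 143·t ≡ 3 − 29 = -26 (mod 4).
    Reduce coefficients mod 4: 3·t ≡ 2 (mod 4).
    The inverse of 3 mod 4 is 3 (since 3·3 = 9 = 2·4 + 1), so t ≡ 3·2 = 6 ≡ 2 (mod 4).
    Then x = 29 + 143·2 = 315, valid modulo lcm(143, 4) = 572: x ≡ 315 (mod 572).
Verify: 315 mod 11 = 7 ✓, 315 mod 13 = 3 ✓, 315 mod 4 = 3 ✓.

x ≡ 315 (mod 572).


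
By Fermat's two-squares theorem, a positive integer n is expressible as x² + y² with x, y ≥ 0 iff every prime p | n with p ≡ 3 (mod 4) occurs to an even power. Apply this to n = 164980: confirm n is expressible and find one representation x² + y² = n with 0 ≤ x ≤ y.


Step 1: Factor n = 164980 = 2^2 · 5 · 73 · 113.
Step 2: Check the mod-4 condition on each prime factor: 2 = 2 (special); 5 ≡ 1 (mod 4), exponent 1; 73 ≡ 1 (mod 4), exponent 1; 113 ≡ 1 (mod 4), exponent 1.
All primes ≡ 3 (mod 4) appear to even exponent (or don't appear), so by the two-squares theorem n IS expressible as a sum of two squares.
Step 3: Build a representation. Group n = k² · m with k = 2 and m = 5 · 73 · 113 = 41245 (a product of primes ≡ 1 (mod 4)); a representation of m scales to one of n via (k·x)² + (k·y)² = k²(x² + y²). Each prime p ≡ 1 (mod 4) is itself a sum of two squares; find a² by testing p − a² for a perfect square:
  5: 5 − 1² = 4 = 2² ⇒ 5 = 1² + 2².
  73: 73 − 1² = 72, 73 − 2² = 69, 73 − 3² = 64 = 8² ⇒ 73 = 3² + 8².
  113: 113 − 1² = 112, 113 − 2² = 109, 113 − 3² = 104, 113 − 4² = 97, 113 − 5² = 88, 113 − 6² = 77, 113 − 7² = 64 = 8² ⇒ 113 = 7² + 8².
  Combine using the Brahmagupta–Fibonacci identity (a² + b²)(c² + d²) = (ac − bd)² + (ad + bc)² = (ac + bd)² + (ad − bc)²:
  5 · 73 = 365: from (1² + 2²)(3² + 8²), take (1·3 − 2·8, 1·8 + 2·3) = (3 − 16, 8 + 6) = (-13, 14); dropping signs (only squares matter) gives (13, 14); check 13² + 14² = 169 + 196 = 365 ✓.
  365 · 113 = 41245: from (13² + 14²)(7² + 8²), take (13·7 − 14·8, 13·8 + 14·7) = (91 − 112, 104 + 98) = (-21, 202); dropping signs (only squares matter) gives (21, 202); check 21² + 202² = 441 + 40804 = 41245 ✓.
  Scale by k = 2: (2·21, 2·202) = (42, 404).
Step 4: Order so x ≤ y and verify: 42² + 404² = 1764 + 163216 = 164980 = n. ✓

n = 164980 = 42² + 404² (one valid representation with x ≤ y).


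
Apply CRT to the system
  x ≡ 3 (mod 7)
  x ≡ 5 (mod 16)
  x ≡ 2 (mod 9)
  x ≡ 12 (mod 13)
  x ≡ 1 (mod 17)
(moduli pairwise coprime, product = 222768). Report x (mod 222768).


Product of moduli M = 7 · 16 · 9 · 13 · 17 = 222768.
Merge one congruence at a time:
  Start: x ≡ 3 (mod 7).
  Combine with x ≡ 5 (mod 16); new modulus lcm = 112.
    Write x = 3 + 7·t and substitute into x ≡ 5 (mod 16): 7·t ≡ 5 − 3 = 2 (mod 16).
    The inverse of 7 mod 16 is 7 (since 7·7 = 49 = 3·16 + 1), so t ≡ 7·2 = 14 ≡ 14 (mod 16).
    Then x = 3 + 7·14 = 101, valid modulo lcm(7, 16) = 112: x ≡ 101 (mod 112).
  Combine with x ≡ 2 (mod 9); new modulus lcm = 1008.
    Write x = 101 + 112·t and substitute into x ≡ 2 (mod 9): 112·t ≡ 2 − 101 = -99 (mod 9).
    Reduce coefficients mod 9: 4·t ≡ 0 (mod 9).
    The inverse of 4 mod 9 is 7 (since 4·7 = 28 = 3·9 + 1), so t ≡ 7·0 = 0 ≡ 0 (mod 9).
    Then x = 101 + 112·0 = 101, valid modulo lcm(112, 9) = 1008: x ≡ 101 (mod 1008).
  Combine with x ≡ 12 (mod 13); new modulus lcm = 13104.
    Write x = 101 + 1008·t and substitute into x ≡ 12 (mod 13): 1008·t ≡ 12 − 101 = -89 (mod 13).
    Reduce coefficients mod 13: 7·t ≡ 2 (mod 13).
    The inverse of 7 mod 13 is 2 (since 7·2 = 14 = 1·13 + 1), so t ≡ 2·2 = 4 ≡ 4 (mod 13).
    Then x = 101 + 1008·4 = 4133, valid modulo lcm(1008, 13) = 13104: x ≡ 4133 (mod 13104).
  Combine with x ≡ 1 (mod 17); new modulus lcm = 222768.
    Write x = 4133 + 13104·t and substitute into x ≡ 1 (mod 17): 13104·t ≡ 1 − 4133 = -4132 (mod 17).
    Reduce coefficients mod 17: 14·t ≡ 16 (mod 17).
    The inverse of 14 mod 17 is 11 (since 14·11 = 154 = 9·17 + 1), so t ≡ 11·16 = 176 ≡ 6 (mod 17).
    Then x = 4133 + 13104·6 = 82757, valid modulo lcm(13104, 17) = 222768: x ≡ 82757 (mod 222768).
Verify against each original: 82757 mod 7 = 3, 82757 mod 16 = 5, 82757 mod 9 = 2, 82757 mod 13 = 12, 82757 mod 17 = 1.

x ≡ 82757 (mod 222768).


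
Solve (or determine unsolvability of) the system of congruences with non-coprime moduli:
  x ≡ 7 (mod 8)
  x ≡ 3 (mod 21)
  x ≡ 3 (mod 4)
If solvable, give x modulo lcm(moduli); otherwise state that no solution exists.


Moduli 8, 21, 4 are not pairwise coprime, so CRT works modulo lcm(m_i) when all pairwise compatibility conditions hold.
Pairwise compatibility: gcd(m_i, m_j) must divide a_i - a_j for every pair.
Merge one congruence at a time:
  Start: x ≡ 7 (mod 8).
  Combine with x ≡ 3 (mod 21): gcd(8, 21) = 1; 3 - 7 = -4, which IS divisible by 1, so compatible.
    Write x = 7 + 8·t and substitute into x ≡ 3 (mod 21): 8·t ≡ 3 − 7 = -4 (mod 21).
    Reduce coefficients mod 21: 8·t ≡ 17 (mod 21).
    The inverse of 8 mod 21 is 8 (since 8·8 = 64 = 3·21 + 1), so t ≡ 8·17 = 136 ≡ 10 (mod 21).
    Then x = 7 + 8·10 = 87, valid modulo lcm(8, 21) = 168: x ≡ 87 (mod 168).
  Combine with x ≡ 3 (mod 4): gcd(168, 4) = 4; 3 - 87 = -84, which IS divisible by 4, so compatible.
    Write x = 87 + 168·t and substitute into x ≡ 3 (mod 4): 168·t ≡ 3 − 87 = -84 (mod 4).
    Divide the congruence (and modulus) by g = 4: 42·t ≡ -21 (mod 1).
    Modulo 1 every t works; take t = 0.
    Then x = 87 + 168·0 = 87, valid modulo lcm(168, 4) = 168: x ≡ 87 (mod 168).
Verify: 87 mod 8 = 7, 87 mod 21 = 3, 87 mod 4 = 3.

x ≡ 87 (mod 168).


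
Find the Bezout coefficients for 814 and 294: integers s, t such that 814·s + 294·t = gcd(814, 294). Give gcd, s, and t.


Euclidean algorithm on (814, 294) — divide until remainder is 0:
  814 = 2 · 294 + 226
  294 = 1 · 226 + 68
  226 = 3 · 68 + 22
  68 = 3 · 22 + 2
  22 = 11 · 2 + 0
gcd(814, 294) = 2.
Track Bezout coefficients alongside the remainders: start with r₀ = 814 = a·1 + b·0 (s = 1, t = 0) and r₁ = 294 = a·0 + b·1 (s = 0, t = 1); each new remainder r_{k+1} = r_{k-1} − q_k·r_k inherits s_{k+1} = s_{k-1} − q_k·s_k, t_{k+1} = t_{k-1} − q_k·t_k, so r_k = a·s_k + b·t_k at every step:
  q = 2: r = 226, s = 1 − 2·0 = 1, t = 0 − 2·1 = -2  (check: 814·1 + 294·(-2) = 226)
  q = 1: r = 68, s = 0 − 1·1 = -1, t = 1 − 1·(-2) = 3  (check: 814·(-1) + 294·3 = 68)
  q = 3: r = 22, s = 1 − 3·(-1) = 4, t = -2 − 3·3 = -11  (check: 814·4 + 294·(-11) = 22)
  q = 3: r = 2, s = -1 − 3·4 = -13, t = 3 − 3·(-11) = 36  (check: 814·(-13) + 294·36 = 2)
The row with r = 2 (the gcd) gives the Bezout coefficients s = -13, t = 36.
Result: 814 · (-13) + 294 · (36) = 2.

gcd(814, 294) = 2; s = -13, t = 36 (check: 814·(-13) + 294·36 = 2).


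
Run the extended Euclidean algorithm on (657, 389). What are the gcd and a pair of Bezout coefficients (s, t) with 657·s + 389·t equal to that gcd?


Euclidean algorithm on (657, 389) — divide until remainder is 0:
  657 = 1 · 389 + 268
  389 = 1 · 268 + 121
  268 = 2 · 121 + 26
  121 = 4 · 26 + 17
  26 = 1 · 17 + 9
  17 = 1 · 9 + 8
  9 = 1 · 8 + 1
  8 = 8 · 1 + 0
gcd(657, 389) = 1.
Track Bezout coefficients alongside the remainders: start with r₀ = 657 = a·1 + b·0 (s = 1, t = 0) and r₁ = 389 = a·0 + b·1 (s = 0, t = 1); each new remainder r_{k+1} = r_{k-1} − q_k·r_k inherits s_{k+1} = s_{k-1} − q_k·s_k, t_{k+1} = t_{k-1} − q_k·t_k, so r_k = a·s_k + b·t_k at every step:
  q = 1: r = 268, s = 1 − 1·0 = 1, t = 0 − 1·1 = -1  (check: 657·1 + 389·(-1) = 268)
  q = 1: r = 121, s = 0 − 1·1 = -1, t = 1 − 1·(-1) = 2  (check: 657·(-1) + 389·2 = 121)
  q = 2: r = 26, s = 1 − 2·(-1) = 3, t = -1 − 2·2 = -5  (check: 657·3 + 389·(-5) = 26)
  q = 4: r = 17, s = -1 − 4·3 = -13, t = 2 − 4·(-5) = 22  (check: 657·(-13) + 389·22 = 17)
  q = 1: r = 9, s = 3 − 1·(-13) = 16, t = -5 − 1·22 = -27  (check: 657·16 + 389·(-27) = 9)
  q = 1: r = 8, s = -13 − 1·16 = -29, t = 22 − 1·(-27) = 49  (check: 657·(-29) + 389·49 = 8)
  q = 1: r = 1, s = 16 − 1·(-29) = 45, t = -27 − 1·49 = -76  (check: 657·45 + 389·(-76) = 1)
The row with r = 1 (the gcd) gives the Bezout coefficients s = 45, t = -76.
Result: 657 · (45) + 389 · (-76) = 1.

gcd(657, 389) = 1; s = 45, t = -76 (check: 657·45 + 389·(-76) = 1).


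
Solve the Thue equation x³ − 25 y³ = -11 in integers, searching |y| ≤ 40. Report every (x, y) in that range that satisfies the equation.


The equation is x³ - 25y³ = -11. For fixed y, x³ = 25·y³ − 11, so a solution requires the RHS to be a perfect cube.
Strategy: iterate y from -40 to 40, compute RHS = 25·y³ − 11, and check whether it is a (positive or negative) perfect cube.
Check small values of y:
  y = 0: RHS = -11 is not a perfect cube.
  y = 1: RHS = 14 is not a perfect cube.
  y = -1: RHS = -36 is not a perfect cube.
  y = 2: RHS = 189 is not a perfect cube.
  y = -2: RHS = -211 is not a perfect cube.
  y = 3: RHS = 664 is not a perfect cube.
  y = -3: RHS = -686 is not a perfect cube.
Continuing the search up to |y| = 40 finds no solutions either.
No (x, y) in the scanned range satisfies the equation.

No integer solutions with |y| ≤ 40.


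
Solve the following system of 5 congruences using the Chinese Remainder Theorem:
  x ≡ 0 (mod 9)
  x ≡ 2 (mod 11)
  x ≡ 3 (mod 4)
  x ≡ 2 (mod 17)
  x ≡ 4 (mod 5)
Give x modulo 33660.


Product of moduli M = 9 · 11 · 4 · 17 · 5 = 33660.
Merge one congruence at a time:
  Start: x ≡ 0 (mod 9).
  Combine with x ≡ 2 (mod 11); new modulus lcm = 99.
    Write x = 0 + 9·t and substitute into x ≡ 2 (mod 11): 9·t ≡ 2 − 0 = 2 (mod 11).
    The inverse of 9 mod 11 is 5 (since 9·5 = 45 = 4·11 + 1), so t ≡ 5·2 = 10 ≡ 10 (mod 11).
    Then x = 0 + 9·10 = 90, valid modulo lcm(9, 11) = 99: x ≡ 90 (mod 99).
  Combine with x ≡ 3 (mod 4); new modulus lcm = 396.
    Write x = 90 + 99·t and substitute into x ≡ 3 (mod 4): 99·t ≡ 3 − 90 = -87 (mod 4).
    Reduce coefficients mod 4: 3·t ≡ 1 (mod 4).
    The inverse of 3 mod 4 is 3 (since 3·3 = 9 = 2·4 + 1), so t ≡ 3·1 = 3 ≡ 3 (mod 4).
    Then x = 90 + 99·3 = 387, valid modulo lcm(99, 4) = 396: x ≡ 387 (mod 396).
  Combine with x ≡ 2 (mod 17); new modulus lcm = 6732.
    Write x = 387 + 396·t and substitute into x ≡ 2 (mod 17): 396·t ≡ 2 − 387 = -385 (mod 17).
    Reduce coefficients mod 17: 5·t ≡ 6 (mod 17).
    The inverse of 5 mod 17 is 7 (since 5·7 = 35 = 2·17 + 1), so t ≡ 7·6 = 42 ≡ 8 (mod 17).
    Then x = 387 + 396·8 = 3555, valid modulo lcm(396, 17) = 6732: x ≡ 3555 (mod 6732).
  Combine with x ≡ 4 (mod 5); new modulus lcm = 33660.
    Write x = 3555 + 6732·t and substitute into x ≡ 4 (mod 5): 6732·t ≡ 4 − 3555 = -3551 (mod 5).
    Reduce coefficients mod 5: 2·t ≡ 4 (mod 5).
    The inverse of 2 mod 5 is 3 (since 2·3 = 6 = 1·5 + 1), so t ≡ 3·4 = 12 ≡ 2 (mod 5).
    Then x = 3555 + 6732·2 = 17019, valid modulo lcm(6732, 5) = 33660: x ≡ 17019 (mod 33660).
Verify against each original: 17019 mod 9 = 0, 17019 mod 11 = 2, 17019 mod 4 = 3, 17019 mod 17 = 2, 17019 mod 5 = 4.

x ≡ 17019 (mod 33660).


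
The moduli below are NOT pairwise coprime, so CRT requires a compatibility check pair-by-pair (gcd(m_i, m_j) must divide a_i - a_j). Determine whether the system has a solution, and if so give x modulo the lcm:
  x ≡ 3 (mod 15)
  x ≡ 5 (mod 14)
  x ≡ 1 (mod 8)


Moduli 15, 14, 8 are not pairwise coprime, so CRT works modulo lcm(m_i) when all pairwise compatibility conditions hold.
Pairwise compatibility: gcd(m_i, m_j) must divide a_i - a_j for every pair.
Merge one congruence at a time:
  Start: x ≡ 3 (mod 15).
  Combine with x ≡ 5 (mod 14): gcd(15, 14) = 1; 5 - 3 = 2, which IS divisible by 1, so compatible.
    Write x = 3 + 15·t and substitute into x ≡ 5 (mod 14): 15·t ≡ 5 − 3 = 2 (mod 14).
    Reduce coefficients mod 14: 1·t ≡ 2 (mod 14).
    So t ≡ 2 (mod 14).
    Then x = 3 + 15·2 = 33, valid modulo lcm(15, 14) = 210: x ≡ 33 (mod 210).
  Combine with x ≡ 1 (mod 8): gcd(210, 8) = 2; 1 - 33 = -32, which IS divisible by 2, so compatible.
    Write x = 33 + 210·t and substitute into x ≡ 1 (mod 8): 210·t ≡ 1 − 33 = -32 (mod 8).
    Divide the congruence (and modulus) by g = 2: 105·t ≡ -16 (mod 4).
    Reduce coefficients mod 4: 1·t ≡ 0 (mod 4).
    So t ≡ 0 (mod 4).
    Then x = 33 + 210·0 = 33, valid modulo lcm(210, 8) = 840: x ≡ 33 (mod 840).
Verify: 33 mod 15 = 3, 33 mod 14 = 5, 33 mod 8 = 1.

x ≡ 33 (mod 840).


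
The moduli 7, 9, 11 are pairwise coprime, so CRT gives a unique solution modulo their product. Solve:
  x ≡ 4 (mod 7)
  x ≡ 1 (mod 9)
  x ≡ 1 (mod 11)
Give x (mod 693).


Moduli 7, 9, 11 are pairwise coprime; by CRT there is a unique solution modulo M = 7 · 9 · 11 = 693.
Solve pairwise, accumulating the modulus:
  Start with x ≡ 4 (mod 7).
  Combine with x ≡ 1 (mod 9): since gcd(7, 9) = 1, we get a unique residue mod 63.
    Write x = 4 + 7·t and substitute into x ≡ 1 (mod 9): 7·t ≡ 1 − 4 = -3 (mod 9).
    Reduce coefficients mod 9: 7·t ≡ 6 (mod 9).
    The inverse of 7 mod 9 is 4 (since 7·4 = 28 = 3·9 + 1), so t ≡ 4·6 = 24 ≡ 6 (mod 9).
    Then x = 4 + 7·6 = 46, valid modulo lcm(7, 9) = 63: x ≡ 46 (mod 63).
  Combine with x ≡ 1 (mod 11): since gcd(63, 11) = 1, we get a unique residue mod 693.
    Write x = 46 + 63·t and substitute into x ≡ 1 (mod 11): 63·t ≡ 1 − 46 = -45 (mod 11).
    Reduce coefficients mod 11: 8·t ≡ 10 (mod 11).
    The inverse of 8 mod 11 is 7 (since 8·7 = 56 = 5·11 + 1), so t ≡ 7·10 = 70 ≡ 4 (mod 11).
    Then x = 46 + 63·4 = 298, valid modulo lcm(63, 11) = 693: x ≡ 298 (mod 693).
Verify: 298 mod 7 = 4 ✓, 298 mod 9 = 1 ✓, 298 mod 11 = 1 ✓.

x ≡ 298 (mod 693).


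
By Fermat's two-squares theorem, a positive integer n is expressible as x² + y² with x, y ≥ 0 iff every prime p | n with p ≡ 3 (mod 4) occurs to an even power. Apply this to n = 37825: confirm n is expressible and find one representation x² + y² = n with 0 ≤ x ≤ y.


Step 1: Factor n = 37825 = 5^2 · 17 · 89.
Step 2: Check the mod-4 condition on each prime factor: 5 ≡ 1 (mod 4), exponent 2; 17 ≡ 1 (mod 4), exponent 1; 89 ≡ 1 (mod 4), exponent 1.
All primes ≡ 3 (mod 4) appear to even exponent (or don't appear), so by the two-squares theorem n IS expressible as a sum of two squares.
Step 3: Build a representation. Group n = k² · m with k = 5 and m = 17 · 89 = 1513 (a product of primes ≡ 1 (mod 4)); a representation of m scales to one of n via (k·x)² + (k·y)² = k²(x² + y²). Each prime p ≡ 1 (mod 4) is itself a sum of two squares; find a² by testing p − a² for a perfect square:
  17: 17 − 1² = 16 = 4² ⇒ 17 = 1² + 4².
  89: 89 − 1² = 88, 89 − 2² = 85, 89 − 3² = 80, 89 − 4² = 73, 89 − 5² = 64 = 8² ⇒ 89 = 5² + 8².
  Combine using the Brahmagupta–Fibonacci identity (a² + b²)(c² + d²) = (ac − bd)² + (ad + bc)² = (ac + bd)² + (ad − bc)²:
  17 · 89 = 1513: from (1² + 4²)(5² + 8²), take (1·5 − 4·8, 1·8 + 4·5) = (5 − 32, 8 + 20) = (-27, 28); dropping signs (only squares matter) gives (27, 28); check 27² + 28² = 729 + 784 = 1513 ✓.
  Scale by k = 5: (5·27, 5·28) = (135, 140).
Step 4: Order so x ≤ y and verify: 135² + 140² = 18225 + 19600 = 37825 = n. ✓

n = 37825 = 135² + 140² (one valid representation with x ≤ y).


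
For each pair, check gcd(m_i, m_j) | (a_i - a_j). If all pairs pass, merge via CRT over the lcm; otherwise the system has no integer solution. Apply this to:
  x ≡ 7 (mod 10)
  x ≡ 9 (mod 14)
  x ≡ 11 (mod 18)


Moduli 10, 14, 18 are not pairwise coprime, so CRT works modulo lcm(m_i) when all pairwise compatibility conditions hold.
Pairwise compatibility: gcd(m_i, m_j) must divide a_i - a_j for every pair.
Merge one congruence at a time:
  Start: x ≡ 7 (mod 10).
  Combine with x ≡ 9 (mod 14): gcd(10, 14) = 2; 9 - 7 = 2, which IS divisible by 2, so compatible.
    Write x = 7 + 10·t and substitute into x ≡ 9 (mod 14): 10·t ≡ 9 − 7 = 2 (mod 14).
    Divide the congruence (and modulus) by g = 2: 5·t ≡ 1 (mod 7).
    The inverse of 5 mod 7 is 3 (since 5·3 = 15 = 2·7 + 1), so t ≡ 3·1 = 3 ≡ 3 (mod 7).
    Then x = 7 + 10·3 = 37, valid modulo lcm(10, 14) = 70: x ≡ 37 (mod 70).
  Combine with x ≡ 11 (mod 18): gcd(70, 18) = 2; 11 - 37 = -26, which IS divisible by 2, so compatible.
    Write x = 37 + 70·t and substitute into x ≡ 11 (mod 18): 70·t ≡ 11 − 37 = -26 (mod 18).
    Divide the congruence (and modulus) by g = 2: 35·t ≡ -13 (mod 9).
    Reduce coefficients mod 9: 8·t ≡ 5 (mod 9).
    The inverse of 8 mod 9 is 8 (since 8·8 = 64 = 7·9 + 1), so t ≡ 8·5 = 40 ≡ 4 (mod 9).
    Then x = 37 + 70·4 = 317, valid modulo lcm(70, 18) = 630: x ≡ 317 (mod 630).
Verify: 317 mod 10 = 7, 317 mod 14 = 9, 317 mod 18 = 11.

x ≡ 317 (mod 630).


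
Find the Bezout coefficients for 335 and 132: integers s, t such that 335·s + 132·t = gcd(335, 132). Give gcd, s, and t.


Euclidean algorithm on (335, 132) — divide until remainder is 0:
  335 = 2 · 132 + 71
  132 = 1 · 71 + 61
  71 = 1 · 61 + 10
  61 = 6 · 10 + 1
  10 = 10 · 1 + 0
gcd(335, 132) = 1.
Track Bezout coefficients alongside the remainders: start with r₀ = 335 = a·1 + b·0 (s = 1, t = 0) and r₁ = 132 = a·0 + b·1 (s = 0, t = 1); each new remainder r_{k+1} = r_{k-1} − q_k·r_k inherits s_{k+1} = s_{k-1} − q_k·s_k, t_{k+1} = t_{k-1} − q_k·t_k, so r_k = a·s_k + b·t_k at every step:
  q = 2: r = 71, s = 1 − 2·0 = 1, t = 0 − 2·1 = -2  (check: 335·1 + 132·(-2) = 71)
  q = 1: r = 61, s = 0 − 1·1 = -1, t = 1 − 1·(-2) = 3  (check: 335·(-1) + 132·3 = 61)
  q = 1: r = 10, s = 1 − 1·(-1) = 2, t = -2 − 1·3 = -5  (check: 335·2 + 132·(-5) = 10)
  q = 6: r = 1, s = -1 − 6·2 = -13, t = 3 − 6·(-5) = 33  (check: 335·(-13) + 132·33 = 1)
The row with r = 1 (the gcd) gives the Bezout coefficients s = -13, t = 33.
Result: 335 · (-13) + 132 · (33) = 1.

gcd(335, 132) = 1; s = -13, t = 33 (check: 335·(-13) + 132·33 = 1).


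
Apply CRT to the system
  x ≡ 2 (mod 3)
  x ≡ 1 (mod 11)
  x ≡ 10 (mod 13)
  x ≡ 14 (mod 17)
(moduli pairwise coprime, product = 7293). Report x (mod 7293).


Product of moduli M = 3 · 11 · 13 · 17 = 7293.
Merge one congruence at a time:
  Start: x ≡ 2 (mod 3).
  Combine with x ≡ 1 (mod 11); new modulus lcm = 33.
    Write x = 2 + 3·t and substitute into x ≡ 1 (mod 11): 3·t ≡ 1 − 2 = -1 (mod 11).
    Reduce coefficients mod 11: 3·t ≡ 10 (mod 11).
    The inverse of 3 mod 11 is 4 (since 3·4 = 12 = 1·11 + 1), so t ≡ 4·10 = 40 ≡ 7 (mod 11).
    Then x = 2 + 3·7 = 23, valid modulo lcm(3, 11) = 33: x ≡ 23 (mod 33).
  Combine with x ≡ 10 (mod 13); new modulus lcm = 429.
    Write x = 23 + 33·t and substitute into x ≡ 10 (mod 13): 33·t ≡ 10 − 23 = -13 (mod 13).
    Reduce coefficients mod 13: 7·t ≡ 0 (mod 13).
    The inverse of 7 mod 13 is 2 (since 7·2 = 14 = 1·13 + 1), so t ≡ 2·0 = 0 ≡ 0 (mod 13).
    Then x = 23 + 33·0 = 23, valid modulo lcm(33, 13) = 429: x ≡ 23 (mod 429).
  Combine with x ≡ 14 (mod 17); new modulus lcm = 7293.
    Write x = 23 + 429·t and substitute into x ≡ 14 (mod 17): 429·t ≡ 14 − 23 = -9 (mod 17).
    Reduce coefficients mod 17: 4·t ≡ 8 (mod 17).
    The inverse of 4 mod 17 is 13 (since 4·13 = 52 = 3·17 + 1), so t ≡ 13·8 = 104 ≡ 2 (mod 17).
    Then x = 23 + 429·2 = 881, valid modulo lcm(429, 17) = 7293: x ≡ 881 (mod 7293).
Verify against each original: 881 mod 3 = 2, 881 mod 11 = 1, 881 mod 13 = 10, 881 mod 17 = 14.

x ≡ 881 (mod 7293).


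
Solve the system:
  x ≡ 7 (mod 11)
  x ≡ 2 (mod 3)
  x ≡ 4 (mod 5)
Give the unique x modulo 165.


Moduli 11, 3, 5 are pairwise coprime; by CRT there is a unique solution modulo M = 11 · 3 · 5 = 165.
Solve pairwise, accumulating the modulus:
  Start with x ≡ 7 (mod 11).
  Combine with x ≡ 2 (mod 3): since gcd(11, 3) = 1, we get a unique residue mod 33.
    Write x = 7 + 11·t and substitute into x ≡ 2 (mod 3): 11·t ≡ 2 − 7 = -5 (mod 3).
    Reduce coefficients mod 3: 2·t ≡ 1 (mod 3).
    The inverse of 2 mod 3 is 2 (since 2·2 = 4 = 1·3 + 1), so t ≡ 2·1 = 2 ≡ 2 (mod 3).
    Then x = 7 + 11·2 = 29, valid modulo lcm(11, 3) = 33: x ≡ 29 (mod 33).
  Combine with x ≡ 4 (mod 5): since gcd(33, 5) = 1, we get a unique residue mod 165.
    Write x = 29 + 33·t and substitute into x ≡ 4 (mod 5): 33·t ≡ 4 − 29 = -25 (mod 5).
    Reduce coefficients mod 5: 3·t ≡ 0 (mod 5).
    The inverse of 3 mod 5 is 2 (since 3·2 = 6 = 1·5 + 1), so t ≡ 2·0 = 0 ≡ 0 (mod 5).
    Then x = 29 + 33·0 = 29, valid modulo lcm(33, 5) = 165: x ≡ 29 (mod 165).
Verify: 29 mod 11 = 7 ✓, 29 mod 3 = 2 ✓, 29 mod 5 = 4 ✓.

x ≡ 29 (mod 165).


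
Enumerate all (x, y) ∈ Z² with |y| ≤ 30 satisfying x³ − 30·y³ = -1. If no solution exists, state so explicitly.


The equation is x³ - 30y³ = -1. For fixed y, x³ = 30·y³ − 1, so a solution requires the RHS to be a perfect cube.
Strategy: iterate y from -30 to 30, compute RHS = 30·y³ − 1, and check whether it is a (positive or negative) perfect cube.
Check small values of y:
  y = 0: RHS = -1 = (-1)³ ⇒ x = -1 works.
  y = 1: RHS = 29 is not a perfect cube.
  y = -1: RHS = -31 is not a perfect cube.
  y = 2: RHS = 239 is not a perfect cube.
  y = -2: RHS = -241 is not a perfect cube.
  y = 3: RHS = 809 is not a perfect cube.
  y = -3: RHS = -811 is not a perfect cube.
Continuing the search up to |y| = 30 finds no further solutions beyond those listed.
Collected solutions: (-1, 0).

Solutions (with |y| ≤ 30): (-1, 0).


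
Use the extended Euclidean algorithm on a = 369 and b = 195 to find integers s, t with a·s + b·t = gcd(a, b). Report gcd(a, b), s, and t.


Euclidean algorithm on (369, 195) — divide until remainder is 0:
  369 = 1 · 195 + 174
  195 = 1 · 174 + 21
  174 = 8 · 21 + 6
  21 = 3 · 6 + 3
  6 = 2 · 3 + 0
gcd(369, 195) = 3.
Track Bezout coefficients alongside the remainders: start with r₀ = 369 = a·1 + b·0 (s = 1, t = 0) and r₁ = 195 = a·0 + b·1 (s = 0, t = 1); each new remainder r_{k+1} = r_{k-1} − q_k·r_k inherits s_{k+1} = s_{k-1} − q_k·s_k, t_{k+1} = t_{k-1} − q_k·t_k, so r_k = a·s_k + b·t_k at every step:
  q = 1: r = 174, s = 1 − 1·0 = 1, t = 0 − 1·1 = -1  (check: 369·1 + 195·(-1) = 174)
  q = 1: r = 21, s = 0 − 1·1 = -1, t = 1 − 1·(-1) = 2  (check: 369·(-1) + 195·2 = 21)
  q = 8: r = 6, s = 1 − 8·(-1) = 9, t = -1 − 8·2 = -17  (check: 369·9 + 195·(-17) = 6)
  q = 3: r = 3, s = -1 − 3·9 = -28, t = 2 − 3·(-17) = 53  (check: 369·(-28) + 195·53 = 3)
The row with r = 3 (the gcd) gives the Bezout coefficients s = -28, t = 53.
Result: 369 · (-28) + 195 · (53) = 3.

gcd(369, 195) = 3; s = -28, t = 53 (check: 369·(-28) + 195·53 = 3).


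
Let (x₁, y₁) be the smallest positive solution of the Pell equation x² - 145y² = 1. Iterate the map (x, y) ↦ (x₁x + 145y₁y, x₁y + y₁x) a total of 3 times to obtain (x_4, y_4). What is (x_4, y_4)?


Step 1: Find the fundamental solution (x₁, y₁) of x² - 145y² = 1.
  Expand √145 as a continued fraction. a₀ = ⌊√145⌋ = 12; iterate m_{k+1} = d_k·a_k − m_k, d_{k+1} = (145 − m_{k+1}²)/d_k, a_{k+1} = ⌊(a₀ + m_{k+1})/d_{k+1}⌋ (starting m₀ = 0, d₀ = 1), with convergents p_k = a_k·p_{k-1} + p_{k-2}, q_k = a_k·q_{k-1} + q_{k-2} (p₋₁ = 1, q₋₁ = 0):
  k = 0: a₀ = 12; p₀/q₀ = 12/1; p₀² − 145·q₀² = 144 − 145 = -1.
  k = 1: m = 12, d = 1, a = ⌊(12 + 12)/1⌋ = 24; p/q = (24·12 + 1)/(24·1 + 0) = 289/24; p² − 145·q² = 83521 − 83520 = 1.
  The first convergent with p² − 145·q² = 1 gives the fundamental solution (x₁, y₁) = (289, 24).
Step 2: Apply the recurrence (x_{n+1}, y_{n+1}) = (x₁x_n + 145y₁y_n, x₁y_n + y₁x_n) repeatedly.
  From (x_1, y_1) = (289, 24): x_2 = 289·289 + 145·24·24 = 167041; y_2 = 289·24 + 24·289 = 13872.
  From (x_2, y_2) = (167041, 13872): x_3 = 289·167041 + 145·24·13872 = 96549409; y_3 = 289·13872 + 24·167041 = 8017992.
  From (x_3, y_3) = (96549409, 8017992): x_4 = 289·96549409 + 145·24·8017992 = 55805391361; y_4 = 289·8017992 + 24·96549409 = 4634385504.
Step 3: Verify x_4² - 145·y_4² = 3114241704954373432321 - 3114241704954373432320 = 1 (should be 1). ✓

(x_1, y_1) = (289, 24); (x_4, y_4) = (55805391361, 4634385504).


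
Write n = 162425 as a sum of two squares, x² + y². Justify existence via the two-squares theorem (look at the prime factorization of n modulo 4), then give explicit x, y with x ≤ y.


Step 1: Factor n = 162425 = 5^2 · 73 · 89.
Step 2: Check the mod-4 condition on each prime factor: 5 ≡ 1 (mod 4), exponent 2; 73 ≡ 1 (mod 4), exponent 1; 89 ≡ 1 (mod 4), exponent 1.
All primes ≡ 3 (mod 4) appear to even exponent (or don't appear), so by the two-squares theorem n IS expressible as a sum of two squares.
Step 3: Build a representation. Group n = k² · m with k = 5 and m = 73 · 89 = 6497 (a product of primes ≡ 1 (mod 4)); a representation of m scales to one of n via (k·x)² + (k·y)² = k²(x² + y²). Each prime p ≡ 1 (mod 4) is itself a sum of two squares; find a² by testing p − a² for a perfect square:
  73: 73 − 1² = 72, 73 − 2² = 69, 73 − 3² = 64 = 8² ⇒ 73 = 3² + 8².
  89: 89 − 1² = 88, 89 − 2² = 85, 89 − 3² = 80, 89 − 4² = 73, 89 − 5² = 64 = 8² ⇒ 89 = 5² + 8².
  Combine using the Brahmagupta–Fibonacci identity (a² + b²)(c² + d²) = (ac − bd)² + (ad + bc)² = (ac + bd)² + (ad − bc)²:
  73 · 89 = 6497: from (3² + 8²)(5² + 8²), take (3·5 − 8·8, 3·8 + 8·5) = (15 − 64, 24 + 40) = (-49, 64); dropping signs (only squares matter) gives (49, 64); check 49² + 64² = 2401 + 4096 = 6497 ✓.
  Scale by k = 5: (5·49, 5·64) = (245, 320).
Step 4: Order so x ≤ y and verify: 245² + 320² = 60025 + 102400 = 162425 = n. ✓

n = 162425 = 245² + 320² (one valid representation with x ≤ y).


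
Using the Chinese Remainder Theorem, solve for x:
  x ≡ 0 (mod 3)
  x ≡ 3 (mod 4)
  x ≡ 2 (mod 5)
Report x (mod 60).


Moduli 3, 4, 5 are pairwise coprime; by CRT there is a unique solution modulo M = 3 · 4 · 5 = 60.
Solve pairwise, accumulating the modulus:
  Start with x ≡ 0 (mod 3).
  Combine with x ≡ 3 (mod 4): since gcd(3, 4) = 1, we get a unique residue mod 12.
    Write x = 0 + 3·t and substitute into x ≡ 3 (mod 4): 3·t ≡ 3 − 0 = 3 (mod 4).
    The inverse of 3 mod 4 is 3 (since 3·3 = 9 = 2·4 + 1), so t ≡ 3·3 = 9 ≡ 1 (mod 4).
    Then x = 0 + 3·1 = 3, valid modulo lcm(3, 4) = 12: x ≡ 3 (mod 12).
  Combine with x ≡ 2 (mod 5): since gcd(12, 5) = 1, we get a unique residue mod 60.
    Write x = 3 + 12·t and substitute into x ≡ 2 (mod 5): 12·t ≡ 2 − 3 = -1 (mod 5).
    Reduce coefficients mod 5: 2·t ≡ 4 (mod 5).
    The inverse of 2 mod 5 is 3 (since 2·3 = 6 = 1·5 + 1), so t ≡ 3·4 = 12 ≡ 2 (mod 5).
    Then x = 3 + 12·2 = 27, valid modulo lcm(12, 5) = 60: x ≡ 27 (mod 60).
Verify: 27 mod 3 = 0 ✓, 27 mod 4 = 3 ✓, 27 mod 5 = 2 ✓.

x ≡ 27 (mod 60).
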